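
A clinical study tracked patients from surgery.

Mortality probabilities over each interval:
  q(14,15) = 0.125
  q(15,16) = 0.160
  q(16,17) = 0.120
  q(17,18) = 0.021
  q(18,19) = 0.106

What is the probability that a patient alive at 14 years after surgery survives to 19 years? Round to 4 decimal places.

0.5661

The overall survival probability is (1 − 0.125) × (1 − 0.160) × (1 − 0.120) × (1 − 0.021) × (1 − 0.106).
= 0.875 × 0.840 × 0.880 × 0.979 × 0.894 = 0.566096.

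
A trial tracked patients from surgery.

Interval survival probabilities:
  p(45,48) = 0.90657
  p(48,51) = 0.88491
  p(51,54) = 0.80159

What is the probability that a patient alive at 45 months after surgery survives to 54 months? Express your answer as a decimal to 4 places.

The overall survival probability is 0.90657 × 0.88491 × 0.80159.
= 0.643062.

0.6431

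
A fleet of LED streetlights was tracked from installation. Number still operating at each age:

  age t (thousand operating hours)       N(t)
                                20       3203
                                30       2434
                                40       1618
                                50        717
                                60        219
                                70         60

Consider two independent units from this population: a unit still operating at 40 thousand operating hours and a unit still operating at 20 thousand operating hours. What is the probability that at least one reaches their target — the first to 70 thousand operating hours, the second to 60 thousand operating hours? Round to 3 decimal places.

p₁ = N(70)/N(40) = 60/1618 = 0.037083; p₂ = N(60)/N(20) = 219/3203 = 0.068373.
P(at least one) = 1 − (1−p₁)(1−p₂) = 1 − 0.962917 × 0.931627 = 0.102921.

0.103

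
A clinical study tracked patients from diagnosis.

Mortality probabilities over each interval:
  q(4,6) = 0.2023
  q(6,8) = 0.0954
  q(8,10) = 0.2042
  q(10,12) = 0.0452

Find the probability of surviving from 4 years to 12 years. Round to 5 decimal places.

0.54829

The overall survival probability is (1 − 0.2023) × (1 − 0.0954) × (1 − 0.2042) × (1 − 0.0452).
= 0.7977 × 0.9046 × 0.7958 × 0.9548 = 0.548293.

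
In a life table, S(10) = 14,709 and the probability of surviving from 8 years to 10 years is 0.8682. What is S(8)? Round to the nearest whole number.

S(8) = S(10) / p = 14,709 / 0.8682 = 16942.

16942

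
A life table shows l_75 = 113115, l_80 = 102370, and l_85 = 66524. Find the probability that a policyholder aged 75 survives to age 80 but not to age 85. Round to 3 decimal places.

0.317

We want 5|5q75 = (l_80 − l_85)/l_75.
This is the probability of reaching 80 but not 85, conditional on being alive at 75: (l_80 − l_85) / l_75.
= (102370 − 66524) / 113115 = 35846 / 113115 = 0.316899.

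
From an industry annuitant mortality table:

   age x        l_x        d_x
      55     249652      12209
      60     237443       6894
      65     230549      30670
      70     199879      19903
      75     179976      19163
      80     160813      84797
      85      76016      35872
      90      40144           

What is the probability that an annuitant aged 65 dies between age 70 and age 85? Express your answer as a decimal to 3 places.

0.537

We want 5|15q65 = (l_70 − l_85)/l_65.
This is the probability of reaching 70 but not 85, conditional on being alive at 65: (l_70 − l_85) / l_65.
= (199879 − 76016) / 230549 = 123863 / 230549 = 0.537252.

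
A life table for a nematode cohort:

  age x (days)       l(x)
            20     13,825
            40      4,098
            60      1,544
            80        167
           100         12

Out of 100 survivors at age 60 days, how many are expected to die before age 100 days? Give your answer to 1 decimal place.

99.2

The relevant probability is 1 − 12/1,544 = 0.992228.
Expected number = 100 × 0.992228 = 99.2.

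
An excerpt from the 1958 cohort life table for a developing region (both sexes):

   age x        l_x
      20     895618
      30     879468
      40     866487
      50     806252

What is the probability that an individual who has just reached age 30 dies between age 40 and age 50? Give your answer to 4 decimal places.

0.0685

We want 10|10q30 = (l_40 − l_50)/l_30.
This is the probability of reaching 40 but not 50, conditional on being alive at 30: (l_40 − l_50) / l_30.
= (866487 − 806252) / 879468 = 60235 / 879468 = 0.068490.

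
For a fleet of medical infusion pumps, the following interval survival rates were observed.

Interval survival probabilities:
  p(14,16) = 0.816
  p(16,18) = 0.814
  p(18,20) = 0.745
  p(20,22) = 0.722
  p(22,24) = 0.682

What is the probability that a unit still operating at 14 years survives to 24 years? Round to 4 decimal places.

0.2437

Survival from 14 to 24 is the product of surviving each interval: 0.816 × 0.814 × 0.745 × 0.722 × 0.682.
= 0.243665.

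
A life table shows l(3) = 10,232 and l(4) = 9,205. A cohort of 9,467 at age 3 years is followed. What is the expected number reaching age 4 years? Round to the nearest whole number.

8517

The relevant probability is 9,205/10,232 = 0.899629.
Expected number = 9,467 × 0.899629 = 8517.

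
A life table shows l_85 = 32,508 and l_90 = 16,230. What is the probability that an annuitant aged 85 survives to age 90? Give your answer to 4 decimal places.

0.4993

The conditional survival probability is l_90/l_85 = 16,230/32,508 = 0.499262.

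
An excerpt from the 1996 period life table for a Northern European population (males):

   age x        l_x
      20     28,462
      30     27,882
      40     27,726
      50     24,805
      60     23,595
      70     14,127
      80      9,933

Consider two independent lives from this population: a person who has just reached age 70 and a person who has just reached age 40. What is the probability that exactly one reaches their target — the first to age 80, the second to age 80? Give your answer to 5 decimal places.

0.55758

p₁ = l_80/l_70 = 9,933/14,127 = 0.703122; p₂ = l_80/l_40 = 9,933/27,726 = 0.358256.
P(exactly one) = p₁(1−p₂) + (1−p₁)p₂ = 0.451224 + 0.106358 = 0.557583.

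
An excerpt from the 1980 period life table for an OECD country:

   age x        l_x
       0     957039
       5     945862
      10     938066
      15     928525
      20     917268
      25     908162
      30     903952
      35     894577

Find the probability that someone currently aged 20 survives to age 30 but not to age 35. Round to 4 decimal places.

We want 10|5q20 = (l_30 − l_35)/l_20.
This is the probability of reaching 30 but not 35, conditional on being alive at 20: (l_30 − l_35) / l_20.
= (903952 − 894577) / 917268 = 9375 / 917268 = 0.010221.

0.0102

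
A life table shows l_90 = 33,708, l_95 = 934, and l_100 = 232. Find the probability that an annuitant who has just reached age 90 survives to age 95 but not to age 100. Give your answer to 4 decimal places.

0.0208

This is the probability of reaching 95 but not 100, conditional on being alive at 90: (l_95 − l_100) / l_90.
= (934 − 232) / 33,708 = 702 / 33,708 = 0.020826.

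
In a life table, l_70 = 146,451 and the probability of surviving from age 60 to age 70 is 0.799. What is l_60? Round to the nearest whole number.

l_60 = l_70 / p = 146,451 / 0.799 = 183293.

183293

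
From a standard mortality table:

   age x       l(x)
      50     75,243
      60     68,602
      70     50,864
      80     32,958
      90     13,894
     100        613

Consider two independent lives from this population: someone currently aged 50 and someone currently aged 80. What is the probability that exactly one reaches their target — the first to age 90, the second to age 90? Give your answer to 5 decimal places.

p₁ = l(90)/l(50) = 13,894/75,243 = 0.184655; p₂ = l(90)/l(80) = 13,894/32,958 = 0.421567.
P(exactly one) = p₁(1−p₂) + (1−p₁)p₂ = 0.106811 + 0.343723 = 0.450533.

0.45053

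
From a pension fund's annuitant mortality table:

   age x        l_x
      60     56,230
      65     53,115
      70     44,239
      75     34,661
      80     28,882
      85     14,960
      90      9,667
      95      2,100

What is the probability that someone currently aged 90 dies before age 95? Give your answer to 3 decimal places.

0.783

P(die before 95 | alive at 90) = 1 − l_95/l_90 = 1 − 2,100/9,667 = (7,567)/9,667 = 0.782766.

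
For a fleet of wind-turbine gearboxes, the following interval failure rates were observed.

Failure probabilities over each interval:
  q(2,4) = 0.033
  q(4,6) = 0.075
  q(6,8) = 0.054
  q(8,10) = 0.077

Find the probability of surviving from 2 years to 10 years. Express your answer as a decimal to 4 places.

0.7810

The overall survival probability is (1 − 0.033) × (1 − 0.075) × (1 − 0.054) × (1 − 0.077).
= 0.967 × 0.925 × 0.946 × 0.923 = 0.781018.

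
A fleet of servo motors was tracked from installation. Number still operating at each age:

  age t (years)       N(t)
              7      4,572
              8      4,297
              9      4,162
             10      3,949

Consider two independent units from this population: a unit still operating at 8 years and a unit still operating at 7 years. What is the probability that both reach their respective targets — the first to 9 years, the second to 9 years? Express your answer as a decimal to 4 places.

0.8817

p₁ = N(9)/N(8) = 4,162/4,297 = 0.968583; p₂ = N(9)/N(7) = 4,162/4,572 = 0.910324.
P(both) = p₁ × p₂ = 0.968583 × 0.910324 = 0.881724.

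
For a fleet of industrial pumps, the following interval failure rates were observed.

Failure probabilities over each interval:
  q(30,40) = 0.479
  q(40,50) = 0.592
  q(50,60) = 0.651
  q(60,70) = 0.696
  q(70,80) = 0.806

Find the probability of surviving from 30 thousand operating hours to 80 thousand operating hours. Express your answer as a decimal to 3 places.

The overall survival probability is (1 − 0.479) × (1 − 0.592) × (1 − 0.651) × (1 − 0.696) × (1 − 0.806).
= 0.521 × 0.408 × 0.349 × 0.304 × 0.194 = 0.004375.

0.004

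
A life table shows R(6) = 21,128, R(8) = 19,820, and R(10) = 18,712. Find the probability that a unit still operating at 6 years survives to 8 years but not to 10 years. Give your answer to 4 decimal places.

0.0524

This is the probability of reaching 8 but not 10, conditional on being operational at 6: (R(8) − R(10)) / R(6).
= (19,820 − 18,712) / 21,128 = 1,108 / 21,128 = 0.052442.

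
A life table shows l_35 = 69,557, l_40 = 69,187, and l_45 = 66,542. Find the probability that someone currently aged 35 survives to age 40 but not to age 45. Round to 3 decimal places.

0.038

This is the probability of reaching 40 but not 45, conditional on being alive at 35: (l_40 − l_45) / l_35.
= (69,187 − 66,542) / 69,557 = 2,645 / 69,557 = 0.038026.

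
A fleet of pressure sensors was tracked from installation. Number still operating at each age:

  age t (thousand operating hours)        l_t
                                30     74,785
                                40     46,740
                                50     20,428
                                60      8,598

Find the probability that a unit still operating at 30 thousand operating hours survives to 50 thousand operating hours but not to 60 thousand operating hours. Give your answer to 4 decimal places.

0.1582

This is the probability of reaching 50 but not 60, conditional on being operational at 30: (l_50 − l_60) / l_30.
= (20,428 − 8,598) / 74,785 = 11,830 / 74,785 = 0.158187.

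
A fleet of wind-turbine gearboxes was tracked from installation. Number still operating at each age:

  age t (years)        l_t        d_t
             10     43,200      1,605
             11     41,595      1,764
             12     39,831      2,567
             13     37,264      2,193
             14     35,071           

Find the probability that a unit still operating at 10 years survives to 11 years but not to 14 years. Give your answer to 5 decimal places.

0.15102

This is the probability of reaching 11 but not 14, conditional on being operational at 10: (l_11 − l_14) / l_10.
= (41,595 − 35,071) / 43,200 = 6,524 / 43,200 = 0.151019.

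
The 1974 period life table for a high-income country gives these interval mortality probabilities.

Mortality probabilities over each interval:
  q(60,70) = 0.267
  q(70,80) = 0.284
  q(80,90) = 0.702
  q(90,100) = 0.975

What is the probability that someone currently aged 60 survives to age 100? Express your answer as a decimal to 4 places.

P(survive 60→100) = (1 − 0.267) × (1 − 0.284) × (1 − 0.702) × (1 − 0.975).
= 0.733 × 0.716 × 0.298 × 0.025 = 0.003910.

0.0039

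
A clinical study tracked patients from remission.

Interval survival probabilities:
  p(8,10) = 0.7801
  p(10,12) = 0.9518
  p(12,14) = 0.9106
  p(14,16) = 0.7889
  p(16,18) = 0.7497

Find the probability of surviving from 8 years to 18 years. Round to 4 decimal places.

Chaining the interval survival probabilities: 0.7801 × 0.9518 × 0.9106 × 0.7889 × 0.7497.
= 0.399883.

0.3999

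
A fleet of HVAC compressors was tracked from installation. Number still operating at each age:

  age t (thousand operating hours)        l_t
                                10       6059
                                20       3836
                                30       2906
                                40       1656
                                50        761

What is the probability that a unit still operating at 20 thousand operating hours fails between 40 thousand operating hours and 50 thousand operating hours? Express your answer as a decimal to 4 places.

This is the probability of reaching 40 but not 50, conditional on being operational at 20: (l_40 − l_50) / l_20.
= (1656 − 761) / 3836 = 895 / 3836 = 0.233316.

0.2333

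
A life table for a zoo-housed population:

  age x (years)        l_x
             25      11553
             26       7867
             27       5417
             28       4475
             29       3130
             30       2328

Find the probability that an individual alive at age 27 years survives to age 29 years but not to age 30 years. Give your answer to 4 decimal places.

0.1481

This is the probability of reaching 29 but not 30, conditional on being alive at 27: (l_29 − l_30) / l_27.
= (3130 − 2328) / 5417 = 802 / 5417 = 0.148052.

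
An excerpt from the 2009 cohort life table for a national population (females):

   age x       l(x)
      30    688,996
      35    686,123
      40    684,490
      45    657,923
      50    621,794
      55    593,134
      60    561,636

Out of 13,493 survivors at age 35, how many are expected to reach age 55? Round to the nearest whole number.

The relevant probability is 593,134/686,123 = 0.864472.
Expected number = 13,493 × 0.864472 = 11664.

11664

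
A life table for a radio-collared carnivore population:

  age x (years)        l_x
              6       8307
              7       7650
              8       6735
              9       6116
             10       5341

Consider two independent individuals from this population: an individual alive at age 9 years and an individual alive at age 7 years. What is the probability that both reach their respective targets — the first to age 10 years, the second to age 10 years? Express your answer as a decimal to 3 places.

p₁ = l_10/l_9 = 5341/6116 = 0.873283; p₂ = l_10/l_7 = 5341/7650 = 0.698170.
P(both) = p₁ × p₂ = 0.873283 × 0.698170 = 0.609700.

0.610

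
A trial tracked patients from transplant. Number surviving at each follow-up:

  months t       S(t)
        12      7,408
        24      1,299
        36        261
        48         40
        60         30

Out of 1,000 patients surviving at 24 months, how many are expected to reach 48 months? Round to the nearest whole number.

31

The relevant probability is 40/1,299 = 0.030793.
Expected number = 1,000 × 0.030793 = 31.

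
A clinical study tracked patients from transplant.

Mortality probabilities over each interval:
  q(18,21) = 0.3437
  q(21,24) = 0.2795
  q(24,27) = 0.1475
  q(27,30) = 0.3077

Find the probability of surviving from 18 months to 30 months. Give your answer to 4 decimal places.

P(survive 18→30) = (1 − 0.3437) × (1 − 0.2795) × (1 − 0.1475) × (1 − 0.3077).
= 0.6563 × 0.7205 × 0.8525 × 0.6923 = 0.279078.

0.2791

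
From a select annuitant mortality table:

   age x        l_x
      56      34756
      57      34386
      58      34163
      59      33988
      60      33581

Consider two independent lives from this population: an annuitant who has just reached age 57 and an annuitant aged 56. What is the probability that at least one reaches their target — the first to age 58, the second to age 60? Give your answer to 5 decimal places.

p₁ = l_58/l_57 = 34163/34386 = 0.993515; p₂ = l_60/l_56 = 33581/34756 = 0.966193.
P(at least one) = 1 − (1−p₁)(1−p₂) = 1 − 0.006485 × 0.033807 = 0.999781.

0.99978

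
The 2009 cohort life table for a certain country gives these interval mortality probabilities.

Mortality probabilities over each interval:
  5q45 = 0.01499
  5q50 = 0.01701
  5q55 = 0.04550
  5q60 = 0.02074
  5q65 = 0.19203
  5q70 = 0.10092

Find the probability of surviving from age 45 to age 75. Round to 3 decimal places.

0.657

30p45 = (1 − 0.01499) × (1 − 0.01701) × (1 − 0.04550) × (1 − 0.02074) × (1 − 0.19203) × (1 − 0.10092).
= 0.98501 × 0.98299 × 0.95450 × 0.97926 × 0.80797 × 0.89908 = 0.657442.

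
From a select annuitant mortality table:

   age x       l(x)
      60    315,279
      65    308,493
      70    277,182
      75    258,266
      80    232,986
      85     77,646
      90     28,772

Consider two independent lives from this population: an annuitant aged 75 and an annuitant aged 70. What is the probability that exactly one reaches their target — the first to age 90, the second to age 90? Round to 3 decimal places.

0.192

p₁ = l(90)/l(75) = 28,772/258,266 = 0.111405; p₂ = l(90)/l(70) = 28,772/277,182 = 0.103802.
P(exactly one) = p₁(1−p₂) + (1−p₁)p₂ = 0.099841 + 0.092238 = 0.192079.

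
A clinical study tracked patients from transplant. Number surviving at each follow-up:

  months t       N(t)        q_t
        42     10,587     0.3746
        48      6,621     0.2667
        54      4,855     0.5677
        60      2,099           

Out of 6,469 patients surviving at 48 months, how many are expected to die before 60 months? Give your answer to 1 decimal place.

The relevant probability is 1 − 2,099/6,621 = 0.682978.
Expected number = 6,469 × 0.682978 = 4418.2.

4418.2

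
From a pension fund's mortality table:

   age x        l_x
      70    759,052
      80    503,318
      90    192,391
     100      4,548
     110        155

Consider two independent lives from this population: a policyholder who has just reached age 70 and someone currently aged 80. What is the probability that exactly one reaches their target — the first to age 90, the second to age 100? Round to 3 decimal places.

0.258

p₁ = l_90/l_70 = 192,391/759,052 = 0.253462; p₂ = l_100/l_80 = 4,548/503,318 = 0.009036.
P(exactly one) = p₁(1−p₂) + (1−p₁)p₂ = 0.251172 + 0.006746 = 0.257917.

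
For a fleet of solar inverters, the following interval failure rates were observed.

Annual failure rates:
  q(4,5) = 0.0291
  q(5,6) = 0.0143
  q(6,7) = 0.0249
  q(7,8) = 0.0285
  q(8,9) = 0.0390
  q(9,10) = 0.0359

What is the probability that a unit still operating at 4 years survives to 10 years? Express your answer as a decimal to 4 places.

0.8400

P(survive 4→10) = (1 − 0.0291) × (1 − 0.0143) × (1 − 0.0249) × (1 − 0.0285) × (1 − 0.0390) × (1 − 0.0359).
= 0.9709 × 0.9857 × 0.9751 × 0.9715 × 0.9610 × 0.9641 = 0.839956.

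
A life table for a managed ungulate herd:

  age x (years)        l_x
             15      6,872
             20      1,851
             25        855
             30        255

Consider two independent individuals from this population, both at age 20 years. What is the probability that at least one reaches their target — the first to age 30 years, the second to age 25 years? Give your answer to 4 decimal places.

0.5360

p₁ = l_30/l_20 = 255/1,851 = 0.137763; p₂ = l_25/l_20 = 855/1,851 = 0.461912.
P(at least one) = 1 − (1−p₁)(1−p₂) = 1 − 0.862237 × 0.538088 = 0.536041.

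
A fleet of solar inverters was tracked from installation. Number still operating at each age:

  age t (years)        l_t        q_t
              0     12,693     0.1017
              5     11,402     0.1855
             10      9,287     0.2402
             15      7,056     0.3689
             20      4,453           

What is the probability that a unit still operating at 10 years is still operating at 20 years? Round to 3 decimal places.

The conditional survival probability is l_20/l_10 = 4,453/9,287 = 0.479487.

0.479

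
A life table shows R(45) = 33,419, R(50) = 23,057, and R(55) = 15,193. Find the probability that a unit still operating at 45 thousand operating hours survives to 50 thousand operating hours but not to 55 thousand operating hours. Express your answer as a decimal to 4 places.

This is the probability of reaching 50 but not 55, conditional on being operational at 45: (R(50) − R(55)) / R(45).
= (23,057 − 15,193) / 33,419 = 7,864 / 33,419 = 0.235315.

0.2353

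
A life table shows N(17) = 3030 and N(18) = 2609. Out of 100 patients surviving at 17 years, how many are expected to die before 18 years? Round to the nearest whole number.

14

The relevant probability is 1 − 2609/3030 = 0.138944.
Expected number = 100 × 0.138944 = 14.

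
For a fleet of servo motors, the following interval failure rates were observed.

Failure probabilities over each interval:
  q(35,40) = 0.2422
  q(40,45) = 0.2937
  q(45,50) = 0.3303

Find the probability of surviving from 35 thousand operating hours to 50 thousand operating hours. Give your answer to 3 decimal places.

P(survive 35→50) = (1 − 0.2422) × (1 − 0.2937) × (1 − 0.3303).
= 0.7578 × 0.7063 × 0.6697 = 0.358446.

0.358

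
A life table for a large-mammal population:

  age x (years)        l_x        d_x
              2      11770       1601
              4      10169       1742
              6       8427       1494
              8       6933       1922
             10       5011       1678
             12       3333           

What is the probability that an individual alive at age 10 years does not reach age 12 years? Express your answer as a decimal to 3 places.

P(die before 12 | alive at 10) = 1 − l_12/l_10 = 1 − 3333/5011 = (1678)/5011 = 0.334863.

0.335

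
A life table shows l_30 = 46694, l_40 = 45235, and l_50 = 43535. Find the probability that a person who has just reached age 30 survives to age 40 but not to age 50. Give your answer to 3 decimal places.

0.036

We want 10|10q30 = (l_40 − l_50)/l_30.
This is the probability of reaching 40 but not 50, conditional on being alive at 30: (l_40 − l_50) / l_30.
= (45235 − 43535) / 46694 = 1700 / 46694 = 0.036407.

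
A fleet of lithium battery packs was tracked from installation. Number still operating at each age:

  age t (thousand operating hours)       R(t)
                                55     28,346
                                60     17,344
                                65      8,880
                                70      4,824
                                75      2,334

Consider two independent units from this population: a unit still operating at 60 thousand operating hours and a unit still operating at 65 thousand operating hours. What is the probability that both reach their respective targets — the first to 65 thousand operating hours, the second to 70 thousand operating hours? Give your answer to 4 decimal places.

0.2781

p₁ = R(65)/R(60) = 8,880/17,344 = 0.511993; p₂ = R(70)/R(65) = 4,824/8,880 = 0.543243.
P(both) = p₁ × p₂ = 0.511993 × 0.543243 = 0.278137.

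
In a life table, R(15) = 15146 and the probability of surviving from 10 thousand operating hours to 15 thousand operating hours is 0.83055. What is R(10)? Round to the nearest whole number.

R(10) = R(15) / p = 15146 / 0.83055 = 18236.

18236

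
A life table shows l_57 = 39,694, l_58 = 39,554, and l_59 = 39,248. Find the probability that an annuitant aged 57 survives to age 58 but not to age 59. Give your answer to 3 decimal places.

0.008

This is the probability of reaching 58 but not 59, conditional on being alive at 57: (l_58 − l_59) / l_57.
= (39,554 − 39,248) / 39,694 = 306 / 39,694 = 0.007709.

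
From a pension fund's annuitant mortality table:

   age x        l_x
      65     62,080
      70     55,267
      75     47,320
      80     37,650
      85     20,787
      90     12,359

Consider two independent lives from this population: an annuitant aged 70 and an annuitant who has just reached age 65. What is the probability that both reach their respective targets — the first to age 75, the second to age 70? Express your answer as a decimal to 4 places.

0.7622

p₁ = l_75/l_70 = 47,320/55,267 = 0.856207; p₂ = l_70/l_65 = 55,267/62,080 = 0.890255.
P(both) = p₁ × p₂ = 0.856207 × 0.890255 = 0.762243.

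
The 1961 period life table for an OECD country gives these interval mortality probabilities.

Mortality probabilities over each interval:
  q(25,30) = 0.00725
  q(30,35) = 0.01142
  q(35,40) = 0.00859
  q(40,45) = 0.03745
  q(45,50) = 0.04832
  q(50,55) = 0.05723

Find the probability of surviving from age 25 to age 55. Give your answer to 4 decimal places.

0.8403

The overall survival probability is (1 − 0.00725) × (1 − 0.01142) × (1 − 0.00859) × (1 − 0.03745) × (1 − 0.04832) × (1 − 0.05723).
= 0.99275 × 0.98858 × 0.99141 × 0.96255 × 0.95168 × 0.94277 = 0.840282.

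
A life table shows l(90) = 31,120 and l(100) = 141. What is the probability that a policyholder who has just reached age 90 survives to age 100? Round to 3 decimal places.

0.005

The conditional survival probability is l(100)/l(90) = 141/31,120 = 0.004531.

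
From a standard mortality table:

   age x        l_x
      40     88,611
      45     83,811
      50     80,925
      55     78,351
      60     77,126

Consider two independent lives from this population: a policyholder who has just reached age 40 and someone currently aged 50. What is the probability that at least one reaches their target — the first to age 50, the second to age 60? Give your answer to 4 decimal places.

0.9959

p₁ = l_50/l_40 = 80,925/88,611 = 0.913261; p₂ = l_60/l_50 = 77,126/80,925 = 0.953055.
P(at least one) = 1 − (1−p₁)(1−p₂) = 1 − 0.086739 × 0.046945 = 0.995928.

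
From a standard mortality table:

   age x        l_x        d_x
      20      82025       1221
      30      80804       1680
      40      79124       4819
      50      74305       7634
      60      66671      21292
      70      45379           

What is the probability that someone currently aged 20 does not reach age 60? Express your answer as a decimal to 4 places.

0.1872

P(die before 60 | alive at 20) = 1 − l_60/l_20 = 1 − 66671/82025 = (15354)/82025 = 0.187187.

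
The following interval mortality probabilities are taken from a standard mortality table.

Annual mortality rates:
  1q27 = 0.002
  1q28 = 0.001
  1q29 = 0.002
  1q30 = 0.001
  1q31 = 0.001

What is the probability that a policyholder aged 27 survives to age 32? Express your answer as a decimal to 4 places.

The overall survival probability is (1 − 0.002) × (1 − 0.001) × (1 − 0.002) × (1 − 0.001) × (1 − 0.001).
= 0.998 × 0.999 × 0.998 × 0.999 × 0.999 = 0.993019.

0.9930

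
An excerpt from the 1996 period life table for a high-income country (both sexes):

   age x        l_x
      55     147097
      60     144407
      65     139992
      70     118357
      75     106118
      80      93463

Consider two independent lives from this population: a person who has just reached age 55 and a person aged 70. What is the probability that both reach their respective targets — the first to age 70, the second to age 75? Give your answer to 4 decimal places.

0.7214

p₁ = l_70/l_55 = 118357/147097 = 0.804619; p₂ = l_75/l_70 = 106118/118357 = 0.896593.
P(both) = p₁ × p₂ = 0.804619 × 0.896593 = 0.721416.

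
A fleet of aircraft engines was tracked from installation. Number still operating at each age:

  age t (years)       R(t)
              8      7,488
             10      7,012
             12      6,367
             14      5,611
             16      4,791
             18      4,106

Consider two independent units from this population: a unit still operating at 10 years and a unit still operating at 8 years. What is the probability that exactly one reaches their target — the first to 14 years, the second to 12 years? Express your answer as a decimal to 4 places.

0.2897

p₁ = R(14)/R(10) = 5,611/7,012 = 0.800200; p₂ = R(12)/R(8) = 6,367/7,488 = 0.850294.
P(exactly one) = p₁(1−p₂) + (1−p₁)p₂ = 0.119795 + 0.169889 = 0.289683.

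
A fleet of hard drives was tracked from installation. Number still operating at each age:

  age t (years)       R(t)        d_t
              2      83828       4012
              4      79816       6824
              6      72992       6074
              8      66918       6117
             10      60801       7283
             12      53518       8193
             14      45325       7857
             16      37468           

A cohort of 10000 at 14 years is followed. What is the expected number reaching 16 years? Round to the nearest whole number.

8267

The relevant probability is 37468/45325 = 0.826652.
Expected number = 10000 × 0.826652 = 8267.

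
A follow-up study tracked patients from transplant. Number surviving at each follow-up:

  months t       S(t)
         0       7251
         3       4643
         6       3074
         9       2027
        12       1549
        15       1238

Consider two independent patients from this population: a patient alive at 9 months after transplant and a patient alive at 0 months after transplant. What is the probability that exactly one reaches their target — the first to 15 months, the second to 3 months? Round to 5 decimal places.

0.46892

p₁ = S(15)/S(9) = 1238/2027 = 0.610755; p₂ = S(3)/S(0) = 4643/7251 = 0.640325.
P(exactly one) = p₁(1−p₂) + (1−p₁)p₂ = 0.219673 + 0.249243 = 0.468917.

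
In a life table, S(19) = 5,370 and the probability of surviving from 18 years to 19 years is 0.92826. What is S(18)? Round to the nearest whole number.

5785

S(18) = S(19) / p = 5,370 / 0.92826 = 5785.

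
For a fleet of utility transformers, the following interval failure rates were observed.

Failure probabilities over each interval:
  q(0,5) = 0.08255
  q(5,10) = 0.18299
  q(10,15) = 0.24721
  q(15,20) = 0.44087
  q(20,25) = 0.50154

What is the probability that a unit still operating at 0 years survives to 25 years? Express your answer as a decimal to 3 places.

The overall survival probability is (1 − 0.08255) × (1 − 0.18299) × (1 − 0.24721) × (1 − 0.44087) × (1 − 0.50154).
= 0.91745 × 0.81701 × 0.75279 × 0.55913 × 0.49846 = 0.157263.

0.157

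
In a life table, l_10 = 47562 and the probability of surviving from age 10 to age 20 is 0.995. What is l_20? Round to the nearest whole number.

47324

l_20 = l_10 × p = 47562 × 0.995 = 47324.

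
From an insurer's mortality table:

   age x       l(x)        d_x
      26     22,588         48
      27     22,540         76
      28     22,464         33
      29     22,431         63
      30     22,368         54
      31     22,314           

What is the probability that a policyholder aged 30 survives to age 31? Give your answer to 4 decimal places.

0.9976

The conditional survival probability is l(31)/l(30) = 22,314/22,368 = 0.997586.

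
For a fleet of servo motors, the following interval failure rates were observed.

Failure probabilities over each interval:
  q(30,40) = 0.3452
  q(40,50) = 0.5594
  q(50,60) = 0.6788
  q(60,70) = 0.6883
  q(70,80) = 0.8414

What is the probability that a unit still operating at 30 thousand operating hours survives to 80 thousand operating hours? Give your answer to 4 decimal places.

P(survive 30→80) = (1 − 0.3452) × (1 − 0.5594) × (1 − 0.6788) × (1 − 0.6883) × (1 − 0.8414).
= 0.6548 × 0.4406 × 0.3212 × 0.3117 × 0.1586 = 0.004581.

0.0046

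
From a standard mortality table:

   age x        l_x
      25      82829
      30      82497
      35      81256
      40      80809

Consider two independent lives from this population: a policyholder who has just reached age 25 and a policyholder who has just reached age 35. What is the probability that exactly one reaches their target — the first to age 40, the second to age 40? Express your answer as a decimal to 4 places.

0.0296

p₁ = l_40/l_25 = 80809/82829 = 0.975612; p₂ = l_40/l_35 = 80809/81256 = 0.994499.
P(exactly one) = p₁(1−p₂) + (1−p₁)p₂ = 0.005367 + 0.024254 = 0.029621.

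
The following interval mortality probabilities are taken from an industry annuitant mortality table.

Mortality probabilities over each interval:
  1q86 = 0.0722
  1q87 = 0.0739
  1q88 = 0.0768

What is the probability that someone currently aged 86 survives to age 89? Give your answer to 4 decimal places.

0.7932

Chaining the interval survival probabilities: (1 − 0.0722) × (1 − 0.0739) × (1 − 0.0768).
= 0.9278 × 0.9261 × 0.9232 = 0.793246.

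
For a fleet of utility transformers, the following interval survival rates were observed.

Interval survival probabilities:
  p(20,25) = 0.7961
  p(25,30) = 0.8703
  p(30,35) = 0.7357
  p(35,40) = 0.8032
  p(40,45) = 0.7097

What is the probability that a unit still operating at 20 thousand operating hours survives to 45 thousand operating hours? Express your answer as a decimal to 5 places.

0.29056

The overall survival probability is 0.7961 × 0.8703 × 0.7357 × 0.8032 × 0.7097.
= 0.290560.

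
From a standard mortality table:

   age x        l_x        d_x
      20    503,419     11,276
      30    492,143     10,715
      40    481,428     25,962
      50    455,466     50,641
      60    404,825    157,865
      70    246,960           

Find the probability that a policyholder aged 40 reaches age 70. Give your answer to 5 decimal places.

We want 30p40 = l_70/l_40.
The conditional survival probability is l_70/l_40 = 246,960/481,428 = 0.512974.

0.51297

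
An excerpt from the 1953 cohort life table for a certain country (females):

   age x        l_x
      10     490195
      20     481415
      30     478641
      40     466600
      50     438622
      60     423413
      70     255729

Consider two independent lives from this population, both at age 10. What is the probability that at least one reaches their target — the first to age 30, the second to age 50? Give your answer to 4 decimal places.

0.9975

p₁ = l_30/l_10 = 478641/490195 = 0.976430; p₂ = l_50/l_10 = 438622/490195 = 0.894791.
P(at least one) = 1 − (1−p₁)(1−p₂) = 1 − 0.023570 × 0.105209 = 0.997520.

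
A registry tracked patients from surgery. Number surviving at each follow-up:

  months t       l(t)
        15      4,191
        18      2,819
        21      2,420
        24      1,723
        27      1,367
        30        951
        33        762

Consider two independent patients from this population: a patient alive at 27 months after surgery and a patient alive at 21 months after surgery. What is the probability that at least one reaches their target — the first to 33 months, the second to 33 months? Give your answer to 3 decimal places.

0.697

p₁ = l(33)/l(27) = 762/1,367 = 0.557425; p₂ = l(33)/l(21) = 762/2,420 = 0.314876.
P(at least one) = 1 − (1−p₁)(1−p₂) = 1 − 0.442575 × 0.685124 = 0.696781.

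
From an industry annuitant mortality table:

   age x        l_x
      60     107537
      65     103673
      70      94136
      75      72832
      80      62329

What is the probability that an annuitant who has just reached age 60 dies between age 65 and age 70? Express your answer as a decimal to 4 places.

0.0887

We want 5|5q60 = (l_65 − l_70)/l_60.
This is the probability of reaching 65 but not 70, conditional on being alive at 60: (l_65 − l_70) / l_60.
= (103673 − 94136) / 107537 = 9537 / 107537 = 0.088686.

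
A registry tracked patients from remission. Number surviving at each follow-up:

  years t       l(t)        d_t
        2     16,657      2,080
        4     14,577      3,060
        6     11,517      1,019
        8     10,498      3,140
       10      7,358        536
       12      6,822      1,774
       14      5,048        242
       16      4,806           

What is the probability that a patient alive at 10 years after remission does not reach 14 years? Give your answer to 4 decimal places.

P(die before 14 | alive at 10) = 1 − l(14)/l(10) = 1 − 5,048/7,358 = (2,310)/7,358 = 0.313944.

0.3139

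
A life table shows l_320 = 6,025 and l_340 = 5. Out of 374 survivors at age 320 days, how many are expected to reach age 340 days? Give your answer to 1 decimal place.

0.3

The relevant probability is 5/6,025 = 0.000830.
Expected number = 374 × 0.000830 = 0.3.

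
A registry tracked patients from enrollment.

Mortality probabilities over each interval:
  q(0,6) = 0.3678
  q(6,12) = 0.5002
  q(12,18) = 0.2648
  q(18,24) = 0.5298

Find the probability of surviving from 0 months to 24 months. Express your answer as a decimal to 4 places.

0.1092

The overall survival probability is (1 − 0.3678) × (1 − 0.5002) × (1 − 0.2648) × (1 − 0.5298).
= 0.6322 × 0.4998 × 0.7352 × 0.4702 = 0.109229.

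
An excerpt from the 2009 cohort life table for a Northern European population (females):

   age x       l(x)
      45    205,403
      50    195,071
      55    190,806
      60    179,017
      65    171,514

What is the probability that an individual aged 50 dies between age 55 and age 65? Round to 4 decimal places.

This is the probability of reaching 55 but not 65, conditional on being alive at 50: (l(55) − l(65)) / l(50).
= (190,806 − 171,514) / 195,071 = 19,292 / 195,071 = 0.098897.

0.0989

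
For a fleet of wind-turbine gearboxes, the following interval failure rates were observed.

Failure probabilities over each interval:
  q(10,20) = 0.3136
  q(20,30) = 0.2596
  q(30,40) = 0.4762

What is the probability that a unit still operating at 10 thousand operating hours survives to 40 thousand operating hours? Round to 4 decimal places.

0.2662

Survival from 10 to 40 is the product of surviving each interval: (1 − 0.3136) × (1 − 0.2596) × (1 − 0.4762).
= 0.6864 × 0.7404 × 0.5238 = 0.266201.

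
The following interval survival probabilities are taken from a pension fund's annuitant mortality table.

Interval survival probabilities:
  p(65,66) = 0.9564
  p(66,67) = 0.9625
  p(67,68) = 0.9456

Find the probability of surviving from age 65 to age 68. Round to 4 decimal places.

Survival from 65 to 68 is the product of surviving each interval: 0.9564 × 0.9625 × 0.9456.
= 0.870458.

0.8705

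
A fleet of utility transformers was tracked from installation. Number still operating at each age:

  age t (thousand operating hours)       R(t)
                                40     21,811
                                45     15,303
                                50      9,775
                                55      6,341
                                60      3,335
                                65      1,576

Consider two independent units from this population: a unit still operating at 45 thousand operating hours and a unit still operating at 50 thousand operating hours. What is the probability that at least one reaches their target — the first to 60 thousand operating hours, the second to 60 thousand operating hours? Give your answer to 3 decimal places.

p₁ = R(60)/R(45) = 3,335/15,303 = 0.217931; p₂ = R(60)/R(50) = 3,335/9,775 = 0.341176.
P(at least one) = 1 − (1−p₁)(1−p₂) = 1 − 0.782069 × 0.658824 = 0.484754.

0.485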